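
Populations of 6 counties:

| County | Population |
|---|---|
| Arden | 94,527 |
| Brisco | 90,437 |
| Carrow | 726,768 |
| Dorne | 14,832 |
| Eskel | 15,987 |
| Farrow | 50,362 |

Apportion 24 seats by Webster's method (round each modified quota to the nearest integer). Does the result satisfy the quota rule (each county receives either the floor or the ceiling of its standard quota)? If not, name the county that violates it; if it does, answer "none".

Carrow

Standard quotas: Arden 2.285, Brisco 2.186, Carrow 17.567, Dorne 0.359, Eskel 0.386, Farrow 1.217.
Webster allocation: Arden 2, Brisco 2, Carrow 19, Dorne 0, Eskel 0, Farrow 1.
Carrow has quota 17.567 (lower 17, upper 18) but receives 19 — outside the quota interval.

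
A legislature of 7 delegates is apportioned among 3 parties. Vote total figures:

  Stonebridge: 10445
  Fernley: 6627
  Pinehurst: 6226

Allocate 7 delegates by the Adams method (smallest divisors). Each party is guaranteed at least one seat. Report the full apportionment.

Stonebridge 3, Fernley 2, Pinehurst 2

Standard divisor 23298/7 ≈ 3328.286; standard quotas: Stonebridge 3.138, Fernley 1.991, Pinehurst 1.871.
Rounding up gives 4, 2, 2 = 8 seats, so the divisor must be adjusted.
With modified divisor 4400: modified quotas Stonebridge 2.374, Fernley 1.506, Pinehurst 1.415.
Rounding up: Stonebridge 3, Fernley 2, Pinehurst 2 (total 7).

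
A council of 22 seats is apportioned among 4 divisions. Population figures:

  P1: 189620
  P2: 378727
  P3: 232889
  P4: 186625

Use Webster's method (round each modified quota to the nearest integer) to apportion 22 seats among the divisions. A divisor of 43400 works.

P1=4, P2=9, P3=5, P4=4

With modified divisor 43400: modified quotas P1 4.369, P2 8.726, P3 5.366, P4 4.300.
Rounding to the nearest integer: P1 4, P2 9, P3 5, P4 4 (total 22).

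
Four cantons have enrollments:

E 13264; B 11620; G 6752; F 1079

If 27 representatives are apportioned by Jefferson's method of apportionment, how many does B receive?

10

Standard divisor 32715/27 ≈ 1211.667; standard quotas: E 10.947, B 9.590, G 5.572, F 0.891.
Rounding down gives 10, 9, 5, 0 = 24 seats, so the divisor must be adjusted.
With modified divisor 1120: modified quotas E 11.843, B 10.375, G 6.029, F 0.963.
Rounding down: E 11, B 10, G 6, F 0 (total 27).
B receives 10.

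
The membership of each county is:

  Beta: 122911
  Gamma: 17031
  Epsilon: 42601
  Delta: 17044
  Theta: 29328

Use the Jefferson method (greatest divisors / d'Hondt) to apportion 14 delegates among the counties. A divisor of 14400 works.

With modified divisor 14400: modified quotas Beta 8.535, Gamma 1.183, Epsilon 2.958, Delta 1.184, Theta 2.037.
Rounding down: Beta 8, Gamma 1, Epsilon 2, Delta 1, Theta 2 (total 14).

Beta 8, Gamma 1, Epsilon 2, Delta 1, Theta 2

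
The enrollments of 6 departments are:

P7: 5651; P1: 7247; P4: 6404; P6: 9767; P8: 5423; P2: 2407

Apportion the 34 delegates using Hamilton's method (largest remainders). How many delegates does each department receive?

P7=5; P1=7; P4=6; P6=9; P8=5; P2=2

Standard divisor: 36899 ÷ 34 ≈ 1085.265.
Standard quotas: P7 5.2070, P1 6.6776, P4 5.9009, P6 8.9996, P8 4.9969, P2 2.2179.
Lower quotas: P7 5, P1 6, P4 5, P6 8, P8 4, P2 2 (sum 30, leaving 4 seats).
Remainders in descending order: P6 0.9996, P8 0.9969, P4 0.9009, P1 0.6776, P2 0.2179, P7 0.2070.
Largest remainders: P6, P8, P4, P1 receive the extra seats.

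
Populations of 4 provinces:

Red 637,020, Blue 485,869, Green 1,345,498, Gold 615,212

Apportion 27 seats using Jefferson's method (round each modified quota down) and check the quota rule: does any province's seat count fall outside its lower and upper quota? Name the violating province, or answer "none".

none

Standard quotas: Red 5.578, Blue 4.254, Green 11.781, Gold 5.387.
Jefferson allocation: Red 6, Blue 4, Green 12, Gold 5.
Every allocation lies between the lower and upper quota.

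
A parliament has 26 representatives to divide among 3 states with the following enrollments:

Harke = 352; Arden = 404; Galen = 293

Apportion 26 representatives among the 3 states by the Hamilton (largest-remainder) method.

Harke: 9, Arden: 10, Galen: 7

Total 1049; standard divisor 1049/26 ≈ 40.346.
Standard quotas: Harke 8.724, Arden 10.013, Galen 7.262.
Lower quotas: Harke 8, Arden 10, Galen 7 (sum 25, leaving 1 seat).
Remainders in descending order: Harke 0.724, Galen 0.262, Arden 0.013.
Largest remainder: Harke receives the extra seat.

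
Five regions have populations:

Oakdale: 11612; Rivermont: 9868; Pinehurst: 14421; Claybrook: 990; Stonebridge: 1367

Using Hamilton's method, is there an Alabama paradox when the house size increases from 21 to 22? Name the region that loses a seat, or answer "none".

Claybrook

At 21 seats: Oakdale 6, Rivermont 5, Pinehurst 8, Claybrook 1, Stonebridge 1.
At 22 seats: Oakdale 7, Rivermont 6, Pinehurst 8, Claybrook 0, Stonebridge 1.
Claybrook drops from 1 to 0.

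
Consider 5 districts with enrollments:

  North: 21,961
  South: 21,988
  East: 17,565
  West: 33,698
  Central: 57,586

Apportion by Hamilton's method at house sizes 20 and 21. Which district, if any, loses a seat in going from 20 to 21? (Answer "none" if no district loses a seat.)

At 20 seats: North 3, South 3, East 2, West 4, Central 8.
At 21 seats: North 3, South 3, East 2, West 5, Central 8.
No district's allocation decreased.

none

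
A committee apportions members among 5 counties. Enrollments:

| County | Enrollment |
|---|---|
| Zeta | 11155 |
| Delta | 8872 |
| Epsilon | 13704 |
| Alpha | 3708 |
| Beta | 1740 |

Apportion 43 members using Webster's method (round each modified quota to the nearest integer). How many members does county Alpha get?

4

Standard divisor 39179/43 ≈ 911.14; standard quotas: Zeta 12.243, Delta 9.737, Epsilon 15.041, Alpha 4.070, Beta 1.910.
Rounding to the nearest integer gives Zeta 12, Delta 10, Epsilon 15, Alpha 4, Beta 2 — total 43, matching the house size, so no adjustment is needed.
Alpha receives 4.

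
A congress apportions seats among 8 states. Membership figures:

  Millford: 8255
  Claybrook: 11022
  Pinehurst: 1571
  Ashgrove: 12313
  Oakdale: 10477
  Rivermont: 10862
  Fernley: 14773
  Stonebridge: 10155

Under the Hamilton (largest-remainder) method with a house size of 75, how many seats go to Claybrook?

10

Standard divisor: 79428 ÷ 75 ≈ 1059.04.
Standard quotas: Millford 7.7948, Claybrook 10.4075, Pinehurst 1.4834, Ashgrove 11.6266, Oakdale 9.8929, Rivermont 10.2565, Fernley 13.9494, Stonebridge 9.5889.
Lower quotas: Millford 7, Claybrook 10, Pinehurst 1, Ashgrove 11, Oakdale 9, Rivermont 10, Fernley 13, Stonebridge 9 (sum 70, leaving 5 seats).
Remainders in descending order: Fernley 0.9494, Oakdale 0.8929, Millford 0.7948, Ashgrove 0.6266, Stonebridge 0.5889, Pinehurst 0.4834, Claybrook 0.4075, Rivermont 0.2565.
The surplus seats go to Fernley, Oakdale, Millford, Ashgrove, Stonebridge.
Claybrook receives 10.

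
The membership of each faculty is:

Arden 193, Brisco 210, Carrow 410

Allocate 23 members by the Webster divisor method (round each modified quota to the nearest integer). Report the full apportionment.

Standard divisor 813/23 ≈ 35.348; standard quotas: Arden 5.460, Brisco 5.941, Carrow 11.599.
Rounding to the nearest integer gives Arden 5, Brisco 6, Carrow 12 — total 23, matching the house size, so no adjustment is needed.

Arden 5, Brisco 6, Carrow 12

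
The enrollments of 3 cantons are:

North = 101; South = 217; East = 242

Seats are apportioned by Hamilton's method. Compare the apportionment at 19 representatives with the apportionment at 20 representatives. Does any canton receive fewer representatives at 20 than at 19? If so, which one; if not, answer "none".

North

At 19 seats: North 4, South 7, East 8.
At 20 seats: North 3, South 8, East 9.
North drops from 4 to 3.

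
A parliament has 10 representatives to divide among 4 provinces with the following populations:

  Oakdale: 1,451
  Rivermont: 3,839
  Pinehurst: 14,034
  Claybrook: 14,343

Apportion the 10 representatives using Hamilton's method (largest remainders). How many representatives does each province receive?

Oakdale=1; Rivermont=1; Pinehurst=4; Claybrook=4

The standard divisor is 33667/10 ≈ 3366.7.
Standard quotas: Oakdale 0.4310, Rivermont 1.1403, Pinehurst 4.1685, Claybrook 4.2603.
Lower quotas: Oakdale 0, Rivermont 1, Pinehurst 4, Claybrook 4 (sum 9, leaving 1 seat).
Remainders in descending order: Oakdale 0.4310, Claybrook 0.2603, Pinehurst 0.1685, Rivermont 0.1403.
Largest remainder: Oakdale receives the extra seat.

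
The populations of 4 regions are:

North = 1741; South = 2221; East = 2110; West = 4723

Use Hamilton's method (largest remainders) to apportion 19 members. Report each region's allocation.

North: 3, South: 4, East: 4, West: 8

The standard divisor is 10795/19 ≈ 568.158.
Standard quotas: North 3.064, South 3.909, East 3.714, West 8.313.
Lower quotas: North 3, South 3, East 3, West 8 (sum 17, leaving 2 seats).
Remainders in descending order: South 0.909, East 0.714, West 0.313, North 0.064.
Largest remainders: South, East receive the extra seats.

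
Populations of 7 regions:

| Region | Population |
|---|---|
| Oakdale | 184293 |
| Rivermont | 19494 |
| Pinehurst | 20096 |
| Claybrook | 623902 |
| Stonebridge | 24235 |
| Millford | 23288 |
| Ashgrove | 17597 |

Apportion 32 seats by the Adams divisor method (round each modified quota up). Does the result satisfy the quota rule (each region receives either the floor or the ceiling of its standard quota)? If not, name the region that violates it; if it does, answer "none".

Standard quotas: Oakdale 6.460, Rivermont 0.683, Pinehurst 0.704, Claybrook 21.870, Stonebridge 0.850, Millford 0.816, Ashgrove 0.617.
Adams allocation: Oakdale 6, Rivermont 1, Pinehurst 1, Claybrook 21, Stonebridge 1, Millford 1, Ashgrove 1.
Every allocation lies between the lower and upper quota.

none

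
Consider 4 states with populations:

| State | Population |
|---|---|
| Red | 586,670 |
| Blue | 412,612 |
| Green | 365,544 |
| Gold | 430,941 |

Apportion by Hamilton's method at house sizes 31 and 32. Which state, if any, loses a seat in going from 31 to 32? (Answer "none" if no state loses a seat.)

none

At 31 seats: Red 10, Blue 7, Green 6, Gold 8.
At 32 seats: Red 10, Blue 7, Green 7, Gold 8.
No state's allocation decreased.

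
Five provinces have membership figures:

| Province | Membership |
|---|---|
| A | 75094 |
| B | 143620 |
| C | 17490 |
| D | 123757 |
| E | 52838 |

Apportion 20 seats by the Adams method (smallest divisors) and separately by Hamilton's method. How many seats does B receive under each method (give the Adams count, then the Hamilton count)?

Adams: A 4, B 6, C 1, D 6, E 3.
Hamilton: A 4, B 7, C 1, D 6, E 2.
B gets 6 under Adams and 7 under Hamilton.

6 and 7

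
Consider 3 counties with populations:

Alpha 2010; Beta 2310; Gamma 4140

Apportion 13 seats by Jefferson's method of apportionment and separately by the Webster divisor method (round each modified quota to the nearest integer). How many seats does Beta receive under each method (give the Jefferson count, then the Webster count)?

3 and 4

Jefferson: Alpha 3, Beta 3, Gamma 7.
Webster: Alpha 3, Beta 4, Gamma 6.
Beta gets 3 under Jefferson and 4 under Webster.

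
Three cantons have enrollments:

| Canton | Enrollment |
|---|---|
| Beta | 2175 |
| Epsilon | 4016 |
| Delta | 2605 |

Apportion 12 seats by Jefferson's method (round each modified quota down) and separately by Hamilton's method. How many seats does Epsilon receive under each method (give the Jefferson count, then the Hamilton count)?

6 and 5

Jefferson: Beta 3, Epsilon 6, Delta 3.
Hamilton: Beta 3, Epsilon 5, Delta 4.
Epsilon gets 6 under Jefferson and 5 under Hamilton.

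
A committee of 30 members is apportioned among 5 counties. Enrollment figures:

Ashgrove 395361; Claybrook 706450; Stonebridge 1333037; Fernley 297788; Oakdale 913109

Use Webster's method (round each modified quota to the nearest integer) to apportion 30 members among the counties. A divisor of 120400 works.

With modified divisor 120400: modified quotas Ashgrove 3.284, Claybrook 5.868, Stonebridge 11.072, Fernley 2.473, Oakdale 7.584.
Rounding to the nearest integer: Ashgrove 3, Claybrook 6, Stonebridge 11, Fernley 2, Oakdale 8 (total 30).

Ashgrove 3, Claybrook 6, Stonebridge 11, Fernley 2, Oakdale 8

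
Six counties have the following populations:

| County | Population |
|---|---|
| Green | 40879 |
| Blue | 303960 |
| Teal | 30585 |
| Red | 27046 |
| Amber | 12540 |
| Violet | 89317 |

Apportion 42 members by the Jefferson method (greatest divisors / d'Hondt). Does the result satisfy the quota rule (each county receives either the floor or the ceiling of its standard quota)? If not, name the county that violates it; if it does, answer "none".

Standard quotas: Green 3.404, Blue 25.314, Teal 2.547, Red 2.252, Amber 1.044, Violet 7.438.
Jefferson allocation: Green 3, Blue 27, Teal 2, Red 2, Amber 1, Violet 7.
Blue has quota 25.314 (lower 25, upper 26) but receives 27 — outside the quota interval.

Blue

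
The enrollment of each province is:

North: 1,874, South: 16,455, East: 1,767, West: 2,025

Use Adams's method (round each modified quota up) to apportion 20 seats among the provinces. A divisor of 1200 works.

With modified divisor 1200: modified quotas North 1.562, South 13.713, East 1.472, West 1.688.
Rounding up: North 2, South 14, East 2, West 2 (total 20).

North 2, South 14, East 2, West 2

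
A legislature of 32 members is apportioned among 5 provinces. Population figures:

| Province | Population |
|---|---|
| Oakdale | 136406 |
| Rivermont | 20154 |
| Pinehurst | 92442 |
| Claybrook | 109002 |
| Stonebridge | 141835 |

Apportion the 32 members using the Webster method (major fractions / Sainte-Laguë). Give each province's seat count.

Standard divisor 499839/32 ≈ 15619.969; standard quotas: Oakdale 8.733, Rivermont 1.290, Pinehurst 5.918, Claybrook 6.978, Stonebridge 9.080.
Rounding to the nearest integer gives Oakdale 9, Rivermont 1, Pinehurst 6, Claybrook 7, Stonebridge 9 — total 32, matching the house size, so no adjustment is needed.

Oakdale=9, Rivermont=1, Pinehurst=6, Claybrook=7, Stonebridge=9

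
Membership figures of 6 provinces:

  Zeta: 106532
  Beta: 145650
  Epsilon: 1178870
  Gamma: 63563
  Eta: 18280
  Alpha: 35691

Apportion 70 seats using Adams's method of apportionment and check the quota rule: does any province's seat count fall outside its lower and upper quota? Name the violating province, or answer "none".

Epsilon

Standard quotas: Zeta 4.816, Beta 6.584, Epsilon 53.288, Gamma 2.873, Eta 0.826, Alpha 1.613.
Adams allocation: Zeta 5, Beta 7, Epsilon 52, Gamma 3, Eta 1, Alpha 2.
Epsilon has quota 53.288 (lower 53, upper 54) but receives 52 — outside the quota interval.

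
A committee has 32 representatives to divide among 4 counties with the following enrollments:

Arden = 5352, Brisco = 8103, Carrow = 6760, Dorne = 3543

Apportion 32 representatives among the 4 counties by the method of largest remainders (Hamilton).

Standard divisor: 23758 ÷ 32 ≈ 742.438.
Standard quotas: Arden 7.2087, Brisco 10.9141, Carrow 9.1051, Dorne 4.7721.
Lower quotas: Arden 7, Brisco 10, Carrow 9, Dorne 4 (sum 30, leaving 2 seats).
Remainders in descending order: Brisco 0.9141, Dorne 0.7721, Arden 0.2087, Carrow 0.1051.
Largest remainders: Brisco, Dorne receive the extra seats.

Arden 7, Brisco 11, Carrow 9, Dorne 5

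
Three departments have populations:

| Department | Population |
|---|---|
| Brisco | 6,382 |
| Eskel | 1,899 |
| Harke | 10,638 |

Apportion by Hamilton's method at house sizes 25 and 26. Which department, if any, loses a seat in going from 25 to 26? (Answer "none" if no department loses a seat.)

At 25 seats: Brisco 8, Eskel 3, Harke 14.
At 26 seats: Brisco 9, Eskel 2, Harke 15.
Eskel drops from 3 to 2.

Eskel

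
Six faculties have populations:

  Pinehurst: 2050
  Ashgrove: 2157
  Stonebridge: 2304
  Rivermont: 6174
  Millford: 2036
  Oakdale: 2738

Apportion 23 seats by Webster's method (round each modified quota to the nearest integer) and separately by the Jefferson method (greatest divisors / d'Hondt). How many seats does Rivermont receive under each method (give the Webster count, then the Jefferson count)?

Webster: Pinehurst 3, Ashgrove 3, Stonebridge 3, Rivermont 8, Millford 3, Oakdale 3.
Jefferson: Pinehurst 2, Ashgrove 3, Stonebridge 3, Rivermont 9, Millford 2, Oakdale 4.
Rivermont gets 8 under Webster and 9 under Jefferson.

8 and 9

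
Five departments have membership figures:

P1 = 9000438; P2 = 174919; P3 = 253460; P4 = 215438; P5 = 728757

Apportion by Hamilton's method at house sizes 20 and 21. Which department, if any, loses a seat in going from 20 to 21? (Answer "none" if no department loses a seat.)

P4

At 20 seats: P1 17, P2 0, P3 1, P4 1, P5 1.
At 21 seats: P1 18, P2 0, P3 1, P4 0, P5 2.
P4 drops from 1 to 0.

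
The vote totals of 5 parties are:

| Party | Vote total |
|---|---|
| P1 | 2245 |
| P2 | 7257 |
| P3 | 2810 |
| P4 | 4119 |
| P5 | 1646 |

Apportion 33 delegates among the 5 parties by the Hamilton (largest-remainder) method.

P1 4; P2 13; P3 5; P4 8; P5 3

Total 18077; standard divisor 18077/33 ≈ 547.788.
Standard quotas: P1 4.0983, P2 13.2478, P3 5.1297, P4 7.5193, P5 3.0048.
Lower quotas: P1 4, P2 13, P3 5, P4 7, P5 3 (sum 32, leaving 1 seat).
Remainders in descending order: P4 0.5193, P2 0.2478, P3 0.1297, P1 0.0983, P5 0.0048.
Largest remainder: P4 receives the extra seat.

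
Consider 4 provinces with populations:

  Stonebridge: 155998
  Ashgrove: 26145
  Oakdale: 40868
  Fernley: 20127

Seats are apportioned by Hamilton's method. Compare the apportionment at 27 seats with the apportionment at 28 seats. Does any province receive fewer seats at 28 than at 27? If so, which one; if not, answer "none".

At 27 seats: Stonebridge 17, Ashgrove 3, Oakdale 5, Fernley 2.
At 28 seats: Stonebridge 18, Ashgrove 3, Oakdale 5, Fernley 2.
No province's allocation decreased.

none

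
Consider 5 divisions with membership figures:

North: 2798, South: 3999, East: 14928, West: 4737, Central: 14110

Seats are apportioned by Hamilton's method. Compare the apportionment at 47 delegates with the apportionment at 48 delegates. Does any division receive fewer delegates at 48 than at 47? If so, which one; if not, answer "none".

West

At 47 seats: North 3, South 5, East 17, West 6, Central 16.
At 48 seats: North 3, South 5, East 18, West 5, Central 17.
West drops from 6 to 5.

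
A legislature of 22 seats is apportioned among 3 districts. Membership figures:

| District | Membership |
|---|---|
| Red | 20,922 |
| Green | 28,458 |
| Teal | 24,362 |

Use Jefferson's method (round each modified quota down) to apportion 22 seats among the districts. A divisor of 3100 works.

Red 6, Green 9, Teal 7

With modified divisor 3100: modified quotas Red 6.749, Green 9.180, Teal 7.859.
Rounding down: Red 6, Green 9, Teal 7 (total 22).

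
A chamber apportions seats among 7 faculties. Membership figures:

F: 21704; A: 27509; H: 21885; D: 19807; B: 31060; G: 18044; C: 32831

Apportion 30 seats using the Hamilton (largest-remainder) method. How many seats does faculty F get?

Standard divisor: 172840 ÷ 30 ≈ 5761.333.
Standard quotas: F 3.7672, A 4.7748, H 3.7986, D 3.4379, B 5.3911, G 3.1319, C 5.6985.
Lower quotas: F 3, A 4, H 3, D 3, B 5, G 3, C 5 (sum 26, leaving 4 seats).
Remainders in descending order: H 0.7986, A 0.7748, F 0.7672, C 0.6985, D 0.4379, B 0.3911, G 0.1319.
Largest remainders: H, A, F, C receive the extra seats.
F receives 4.

4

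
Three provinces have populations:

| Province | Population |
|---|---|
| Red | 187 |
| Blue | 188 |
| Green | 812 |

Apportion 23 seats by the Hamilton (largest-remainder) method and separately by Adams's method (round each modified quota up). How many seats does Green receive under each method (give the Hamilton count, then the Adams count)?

16 and 15

Hamilton: Red 3, Blue 4, Green 16.
Adams: Red 4, Blue 4, Green 15.
Green gets 16 under Hamilton and 15 under Adams.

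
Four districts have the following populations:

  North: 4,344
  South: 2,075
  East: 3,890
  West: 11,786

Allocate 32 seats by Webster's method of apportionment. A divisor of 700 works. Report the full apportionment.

North: 6, South: 3, East: 6, West: 17

With modified divisor 700: modified quotas North 6.206, South 2.964, East 5.557, West 16.837.
Rounding to the nearest integer: North 6, South 3, East 6, West 17 (total 32).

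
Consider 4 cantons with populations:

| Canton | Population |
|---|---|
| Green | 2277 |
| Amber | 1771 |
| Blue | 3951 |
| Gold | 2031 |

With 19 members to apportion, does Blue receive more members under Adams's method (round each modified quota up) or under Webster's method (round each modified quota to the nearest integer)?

Adams: Green 4, Amber 4, Blue 7, Gold 4.
Webster: Green 4, Amber 3, Blue 8, Gold 4.
Blue gets 7 under Adams and 8 under Webster.

Webster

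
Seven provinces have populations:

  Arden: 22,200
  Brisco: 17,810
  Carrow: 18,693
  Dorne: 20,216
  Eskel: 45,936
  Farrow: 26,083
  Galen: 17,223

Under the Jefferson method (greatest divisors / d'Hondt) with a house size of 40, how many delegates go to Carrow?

Standard divisor 168161/40 ≈ 4204.025; standard quotas: Arden 5.281, Brisco 4.236, Carrow 4.446, Dorne 4.809, Eskel 10.927, Farrow 6.204, Galen 4.097.
Rounding down gives 5, 4, 4, 4, 10, 6, 4 = 37 seats, so the divisor must be adjusted.
With modified divisor 3800: modified quotas Arden 5.842, Brisco 4.687, Carrow 4.919, Dorne 5.320, Eskel 12.088, Farrow 6.864, Galen 4.532.
Rounding down: Arden 5, Brisco 4, Carrow 4, Dorne 5, Eskel 12, Farrow 6, Galen 4 (total 40).
Carrow receives 4.

4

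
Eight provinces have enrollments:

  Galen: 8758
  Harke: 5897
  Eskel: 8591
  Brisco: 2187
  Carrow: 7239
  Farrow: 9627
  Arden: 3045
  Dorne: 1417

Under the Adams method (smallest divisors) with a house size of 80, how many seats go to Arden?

Standard divisor 46761/80 ≈ 584.513; standard quotas: Galen 14.983, Harke 10.089, Eskel 14.698, Brisco 3.742, Carrow 12.385, Farrow 16.470, Arden 5.209, Dorne 2.424.
Rounding up gives 15, 11, 15, 4, 13, 17, 6, 3 = 84 seats, so the divisor must be adjusted.
With modified divisor 612.25: modified quotas Galen 14.305, Harke 9.632, Eskel 14.032, Brisco 3.572, Carrow 11.824, Farrow 15.724, Arden 4.973, Dorne 2.314.
Rounding up: Galen 15, Harke 10, Eskel 15, Brisco 4, Carrow 12, Farrow 16, Arden 5, Dorne 3 (total 80).
Arden receives 5.

5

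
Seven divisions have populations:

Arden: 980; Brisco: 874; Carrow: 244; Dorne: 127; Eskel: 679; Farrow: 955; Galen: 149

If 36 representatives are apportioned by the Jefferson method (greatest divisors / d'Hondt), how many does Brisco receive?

8

Standard divisor 4008/36 ≈ 111.333; standard quotas: Arden 8.802, Brisco 7.850, Carrow 2.192, Dorne 1.141, Eskel 6.099, Farrow 8.578, Galen 1.338.
Rounding down gives 8, 7, 2, 1, 6, 8, 1 = 33 seats, so the divisor must be adjusted.
With modified divisor 100: modified quotas Arden 9.800, Brisco 8.740, Carrow 2.440, Dorne 1.270, Eskel 6.790, Farrow 9.550, Galen 1.490.
Rounding down: Arden 9, Brisco 8, Carrow 2, Dorne 1, Eskel 6, Farrow 9, Galen 1 (total 36).
Brisco receives 8.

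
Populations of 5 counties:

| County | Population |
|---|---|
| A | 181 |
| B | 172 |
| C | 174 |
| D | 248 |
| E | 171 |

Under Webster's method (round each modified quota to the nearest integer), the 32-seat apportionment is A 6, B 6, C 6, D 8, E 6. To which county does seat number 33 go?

Priority for the next seat is population ÷ (current seats + 0.5).
Priorities: A 27.846, B 26.462, C 26.769, D 29.176, E 26.308.
Highest priority: D.

D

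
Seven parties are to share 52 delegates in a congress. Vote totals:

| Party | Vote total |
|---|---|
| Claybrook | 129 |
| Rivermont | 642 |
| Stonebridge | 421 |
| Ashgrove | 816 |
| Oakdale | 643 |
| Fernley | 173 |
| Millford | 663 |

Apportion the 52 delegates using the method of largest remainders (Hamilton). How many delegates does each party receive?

Claybrook=2, Rivermont=9, Stonebridge=6, Ashgrove=12, Oakdale=10, Fernley=3, Millford=10

The standard divisor is 3487/52 ≈ 67.058.
Standard quotas: Claybrook 1.924, Rivermont 9.574, Stonebridge 6.278, Ashgrove 12.169, Oakdale 9.589, Fernley 2.580, Millford 9.887.
Lower quotas: Claybrook 1, Rivermont 9, Stonebridge 6, Ashgrove 12, Oakdale 9, Fernley 2, Millford 9 (sum 48, leaving 4 seats).
Remainders in descending order: Claybrook 0.924, Millford 0.887, Oakdale 0.589, Fernley 0.580, Rivermont 0.574, Stonebridge 0.278, Ashgrove 0.169.
The surplus seats go to Claybrook, Millford, Oakdale, Fernley.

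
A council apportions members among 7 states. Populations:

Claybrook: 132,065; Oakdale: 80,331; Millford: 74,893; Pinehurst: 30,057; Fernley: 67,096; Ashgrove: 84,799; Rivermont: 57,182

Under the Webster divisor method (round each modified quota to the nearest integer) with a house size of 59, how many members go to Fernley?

8

Standard divisor 526423/59 ≈ 8922.424; standard quotas: Claybrook 14.801, Oakdale 9.003, Millford 8.394, Pinehurst 3.369, Fernley 7.520, Ashgrove 9.504, Rivermont 6.409.
Rounding to the nearest integer gives Claybrook 15, Oakdale 9, Millford 8, Pinehurst 3, Fernley 8, Ashgrove 10, Rivermont 6 — total 59, matching the house size, so no adjustment is needed.
Fernley receives 8.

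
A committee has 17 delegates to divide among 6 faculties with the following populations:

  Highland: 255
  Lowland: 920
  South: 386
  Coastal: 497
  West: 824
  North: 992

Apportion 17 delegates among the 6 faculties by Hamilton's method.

The standard divisor is 3874/17 ≈ 227.882.
Standard quotas: Highland 1.119, Lowland 4.037, South 1.694, Coastal 2.181, West 3.616, North 4.353.
Lower quotas: Highland 1, Lowland 4, South 1, Coastal 2, West 3, North 4 (sum 15, leaving 2 seats).
Remainders in descending order: South 0.694, West 0.616, North 0.353, Coastal 0.181, Highland 0.119, Lowland 0.037.
The surplus seats go to South, West.

Highland 1; Lowland 4; South 2; Coastal 2; West 4; North 4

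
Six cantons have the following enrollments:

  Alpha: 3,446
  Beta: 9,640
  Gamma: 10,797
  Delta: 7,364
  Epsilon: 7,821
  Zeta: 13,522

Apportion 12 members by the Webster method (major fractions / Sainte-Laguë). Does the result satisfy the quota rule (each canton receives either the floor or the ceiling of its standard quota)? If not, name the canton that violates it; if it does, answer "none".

Standard quotas: Alpha 0.786, Beta 2.200, Gamma 2.464, Delta 1.680, Epsilon 1.785, Zeta 3.085.
Webster allocation: Alpha 1, Beta 2, Gamma 2, Delta 2, Epsilon 2, Zeta 3.
Every allocation lies between the lower and upper quota.

none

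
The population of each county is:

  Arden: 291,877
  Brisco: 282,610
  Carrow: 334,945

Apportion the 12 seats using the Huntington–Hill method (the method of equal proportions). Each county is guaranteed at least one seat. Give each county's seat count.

With divisor 78239: modified quotas Arden 3.731, Brisco 3.612, Carrow 4.281.
Geometric-mean thresholds: Arden √(3·4)=3.464, Brisco √(3·4)=3.464, Carrow √(4·5)=4.472.
Each quota rounded against its threshold gives Arden 4, Brisco 4, Carrow 4 (total 12).

Arden 4, Brisco 4, Carrow 4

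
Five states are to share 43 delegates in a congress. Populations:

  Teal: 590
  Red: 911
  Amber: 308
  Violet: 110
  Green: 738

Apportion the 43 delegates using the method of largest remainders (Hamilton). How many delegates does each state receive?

The standard divisor is 2657/43 ≈ 61.791.
Standard quotas: Teal 9.548, Red 14.743, Amber 4.985, Violet 1.780, Green 11.944.
Lower quotas: Teal 9, Red 14, Amber 4, Violet 1, Green 11 (sum 39, leaving 4 seats).
Remainders in descending order: Amber 0.985, Green 0.944, Violet 0.780, Red 0.743, Teal 0.548.
The surplus seats go to Amber, Green, Violet, Red.

Teal: 9; Red: 15; Amber: 5; Violet: 2; Green: 12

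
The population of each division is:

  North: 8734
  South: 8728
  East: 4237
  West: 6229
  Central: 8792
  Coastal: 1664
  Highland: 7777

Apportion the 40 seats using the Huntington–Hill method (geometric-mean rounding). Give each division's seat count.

With divisor 1171: modified quotas North 7.459, South 7.453, East 3.618, West 5.319, Central 7.508, Coastal 1.421, Highland 6.641.
Geometric-mean thresholds: North √(7·8)=7.483, South √(7·8)=7.483, East √(3·4)=3.464, West √(5·6)=5.477, Central √(7·8)=7.483, Coastal √(1·2)=1.414, Highland √(6·7)=6.481.
Each quota rounded against its threshold gives North 7, South 7, East 4, West 5, Central 8, Coastal 2, Highland 7 (total 40).

North 7, South 7, East 4, West 5, Central 8, Coastal 2, Highland 7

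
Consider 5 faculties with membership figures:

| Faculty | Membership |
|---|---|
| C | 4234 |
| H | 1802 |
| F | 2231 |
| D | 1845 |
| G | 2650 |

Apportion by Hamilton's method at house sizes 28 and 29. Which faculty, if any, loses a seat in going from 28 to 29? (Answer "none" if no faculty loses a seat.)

none

At 28 seats: C 9, H 4, F 5, D 4, G 6.
At 29 seats: C 10, H 4, F 5, D 4, G 6.
No faculty's allocation decreased.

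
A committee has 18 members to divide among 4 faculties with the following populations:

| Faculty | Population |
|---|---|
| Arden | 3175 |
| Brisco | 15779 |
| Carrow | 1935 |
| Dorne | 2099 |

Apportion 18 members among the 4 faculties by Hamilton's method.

Arden 2; Brisco 12; Carrow 2; Dorne 2

Total 22988; standard divisor 22988/18 ≈ 1277.111.
Standard quotas: Arden 2.4861, Brisco 12.3552, Carrow 1.5151, Dorne 1.6436.
Lower quotas: Arden 2, Brisco 12, Carrow 1, Dorne 1 (sum 16, leaving 2 seats).
Remainders in descending order: Dorne 0.6436, Carrow 0.5151, Arden 0.4861, Brisco 0.3552.
Largest remainders: Dorne, Carrow receive the extra seats.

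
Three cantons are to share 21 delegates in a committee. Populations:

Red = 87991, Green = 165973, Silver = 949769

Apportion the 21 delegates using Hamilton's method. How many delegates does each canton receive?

Total 1203733; standard divisor 1203733/21 ≈ 57320.619.
Standard quotas: Red 1.5351, Green 2.8955, Silver 16.5694.
Lower quotas: Red 1, Green 2, Silver 16 (sum 19, leaving 2 seats).
Remainders in descending order: Green 0.8955, Silver 0.5694, Red 0.5351.
Largest remainders: Green, Silver receive the extra seats.

Red 1, Green 3, Silver 17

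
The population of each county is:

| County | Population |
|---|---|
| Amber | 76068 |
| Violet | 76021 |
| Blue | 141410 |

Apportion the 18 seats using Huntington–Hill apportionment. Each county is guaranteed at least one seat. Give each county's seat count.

Amber 5; Violet 5; Blue 8

With divisor 16832: modified quotas Amber 4.519, Violet 4.516, Blue 8.401.
Geometric-mean thresholds: Amber √(4·5)=4.472, Violet √(4·5)=4.472, Blue √(8·9)=8.485.
Each quota rounded against its threshold gives Amber 5, Violet 5, Blue 8 (total 18).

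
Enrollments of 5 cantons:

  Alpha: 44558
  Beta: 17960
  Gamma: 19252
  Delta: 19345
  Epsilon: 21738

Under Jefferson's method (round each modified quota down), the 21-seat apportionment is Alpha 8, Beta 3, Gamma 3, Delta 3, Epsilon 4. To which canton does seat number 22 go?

Alpha

Priority for the next seat is population ÷ (current seats + 1).
Priorities: Alpha 4950.889, Beta 4490.000, Gamma 4813.000, Delta 4836.250, Epsilon 4347.600.
Highest priority: Alpha.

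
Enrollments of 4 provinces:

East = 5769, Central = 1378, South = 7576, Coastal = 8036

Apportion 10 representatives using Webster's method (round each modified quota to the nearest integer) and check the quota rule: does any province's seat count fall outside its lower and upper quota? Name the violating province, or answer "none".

Standard quotas: East 2.535, Central 0.605, South 3.329, Coastal 3.531.
Webster allocation: East 3, Central 1, South 3, Coastal 3.
Every allocation lies between the lower and upper quota.

none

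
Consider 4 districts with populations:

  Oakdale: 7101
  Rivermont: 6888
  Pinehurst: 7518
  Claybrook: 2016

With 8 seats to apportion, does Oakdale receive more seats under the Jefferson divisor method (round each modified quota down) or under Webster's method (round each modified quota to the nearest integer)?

Jefferson: Oakdale 3, Rivermont 2, Pinehurst 3, Claybrook 0.
Webster: Oakdale 2, Rivermont 2, Pinehurst 3, Claybrook 1.
Oakdale gets 3 under Jefferson and 2 under Webster.

Jefferson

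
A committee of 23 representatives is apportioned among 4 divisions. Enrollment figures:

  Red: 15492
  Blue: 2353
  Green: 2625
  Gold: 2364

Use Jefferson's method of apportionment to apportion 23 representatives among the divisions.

Standard divisor 22834/23 ≈ 992.783; standard quotas: Red 15.605, Blue 2.370, Green 2.644, Gold 2.381.
Rounding down gives 15, 2, 2, 2 = 21 seats, so the divisor must be adjusted.
With modified divisor 900: modified quotas Red 17.213, Blue 2.614, Green 2.917, Gold 2.627.
Rounding down: Red 17, Blue 2, Green 2, Gold 2 (total 23).

Red 17; Blue 2; Green 2; Gold 2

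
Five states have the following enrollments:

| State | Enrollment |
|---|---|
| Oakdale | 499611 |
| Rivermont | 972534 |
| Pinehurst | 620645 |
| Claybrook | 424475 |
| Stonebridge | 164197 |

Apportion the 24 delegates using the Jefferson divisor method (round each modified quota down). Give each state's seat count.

Standard divisor 2681462/24 ≈ 111727.583; standard quotas: Oakdale 4.472, Rivermont 8.705, Pinehurst 5.555, Claybrook 3.799, Stonebridge 1.470.
Rounding down gives 4, 8, 5, 3, 1 = 21 seats, so the divisor must be adjusted.
With modified divisor 101700: modified quotas Oakdale 4.913, Rivermont 9.563, Pinehurst 6.103, Claybrook 4.174, Stonebridge 1.615.
Rounding down: Oakdale 4, Rivermont 9, Pinehurst 6, Claybrook 4, Stonebridge 1 (total 24).

Oakdale 4, Rivermont 9, Pinehurst 6, Claybrook 4, Stonebridge 1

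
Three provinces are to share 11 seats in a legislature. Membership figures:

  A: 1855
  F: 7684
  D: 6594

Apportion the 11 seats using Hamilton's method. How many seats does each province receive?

The standard divisor is 16133/11 ≈ 1466.636.
Standard quotas: A 1.2648, F 5.2392, D 4.4960.
Lower quotas: A 1, F 5, D 4 (sum 10, leaving 1 seat).
Remainders in descending order: D 0.4960, A 0.2648, F 0.2392.
The surplus seat goes to D.

A=1, F=5, D=5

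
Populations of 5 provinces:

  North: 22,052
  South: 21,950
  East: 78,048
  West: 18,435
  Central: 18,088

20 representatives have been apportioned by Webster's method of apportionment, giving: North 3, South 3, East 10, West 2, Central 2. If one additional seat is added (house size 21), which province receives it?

East

Priority for the next seat is population ÷ (current seats + 0.5).
Priorities: North 6300.571, South 6271.429, East 7433.143, West 7374.000, Central 7235.200.
Highest priority: East.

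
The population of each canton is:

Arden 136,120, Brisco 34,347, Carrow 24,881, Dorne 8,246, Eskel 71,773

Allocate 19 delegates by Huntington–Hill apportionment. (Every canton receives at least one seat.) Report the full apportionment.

Arden=9, Brisco=2, Carrow=2, Dorne=1, Eskel=5

With divisor 15195: modified quotas Arden 8.958, Brisco 2.260, Carrow 1.637, Dorne 0.543, Eskel 4.723.
Geometric-mean thresholds: Arden √(8·9)=8.485, Brisco √(2·3)=2.449, Carrow √(1·2)=1.414, Dorne (min 1), Eskel √(4·5)=4.472.
Each quota rounded against its threshold gives Arden 9, Brisco 2, Carrow 2, Dorne 1, Eskel 5 (total 19).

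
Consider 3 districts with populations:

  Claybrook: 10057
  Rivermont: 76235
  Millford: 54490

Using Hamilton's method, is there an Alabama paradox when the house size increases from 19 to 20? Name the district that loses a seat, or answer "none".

At 19 seats: Claybrook 2, Rivermont 10, Millford 7.
At 20 seats: Claybrook 1, Rivermont 11, Millford 8.
Claybrook drops from 2 to 1.

Claybrook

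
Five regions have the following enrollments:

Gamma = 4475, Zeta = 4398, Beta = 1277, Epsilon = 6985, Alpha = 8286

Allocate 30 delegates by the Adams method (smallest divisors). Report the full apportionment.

Standard divisor 25421/30 ≈ 847.367; standard quotas: Gamma 5.281, Zeta 5.190, Beta 1.507, Epsilon 8.243, Alpha 9.779.
Rounding up gives 6, 6, 2, 9, 10 = 33 seats, so the divisor must be adjusted.
With modified divisor 900: modified quotas Gamma 4.972, Zeta 4.887, Beta 1.419, Epsilon 7.761, Alpha 9.207.
Rounding up: Gamma 5, Zeta 5, Beta 2, Epsilon 8, Alpha 10 (total 30).

Gamma=5; Zeta=5; Beta=2; Epsilon=8; Alpha=10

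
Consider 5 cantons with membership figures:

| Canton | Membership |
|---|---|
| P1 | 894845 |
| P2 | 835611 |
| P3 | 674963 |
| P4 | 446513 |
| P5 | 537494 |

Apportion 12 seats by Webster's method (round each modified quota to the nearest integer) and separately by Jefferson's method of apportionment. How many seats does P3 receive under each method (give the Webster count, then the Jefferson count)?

2 and 3

Webster: P1 3, P2 3, P3 2, P4 2, P5 2.
Jefferson: P1 3, P2 3, P3 3, P4 1, P5 2.
P3 gets 2 under Webster and 3 under Jefferson.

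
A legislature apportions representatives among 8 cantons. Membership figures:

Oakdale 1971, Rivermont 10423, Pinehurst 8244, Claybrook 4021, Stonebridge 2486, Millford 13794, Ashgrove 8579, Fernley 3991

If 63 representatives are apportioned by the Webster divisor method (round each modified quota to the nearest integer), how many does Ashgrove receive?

Standard divisor 53509/63 ≈ 849.349; standard quotas: Oakdale 2.321, Rivermont 12.272, Pinehurst 9.706, Claybrook 4.734, Stonebridge 2.927, Millford 16.241, Ashgrove 10.101, Fernley 4.699.
Rounding to the nearest integer gives Oakdale 2, Rivermont 12, Pinehurst 10, Claybrook 5, Stonebridge 3, Millford 16, Ashgrove 10, Fernley 5 — total 63, matching the house size, so no adjustment is needed.
Ashgrove receives 10.

10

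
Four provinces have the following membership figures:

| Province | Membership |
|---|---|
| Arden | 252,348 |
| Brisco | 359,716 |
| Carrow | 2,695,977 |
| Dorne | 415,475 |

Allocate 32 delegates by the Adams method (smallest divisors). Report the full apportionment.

Standard divisor 3723516/32 ≈ 116359.875; standard quotas: Arden 2.169, Brisco 3.091, Carrow 23.169, Dorne 3.571.
Rounding up gives 3, 4, 24, 4 = 35 seats, so the divisor must be adjusted.
With modified divisor 124400: modified quotas Arden 2.029, Brisco 2.892, Carrow 21.672, Dorne 3.340.
Rounding up: Arden 3, Brisco 3, Carrow 22, Dorne 4 (total 32).

Arden 3, Brisco 3, Carrow 22, Dorne 4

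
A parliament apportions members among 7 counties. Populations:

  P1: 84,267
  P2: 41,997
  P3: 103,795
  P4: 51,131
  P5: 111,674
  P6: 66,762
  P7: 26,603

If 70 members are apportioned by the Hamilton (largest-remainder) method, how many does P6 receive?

10

Standard divisor: 486229 ÷ 70 ≈ 6946.129.
Standard quotas: P1 12.1315, P2 6.0461, P3 14.9429, P4 7.3611, P5 16.0772, P6 9.6114, P7 3.8299.
Lower quotas: P1 12, P2 6, P3 14, P4 7, P5 16, P6 9, P7 3 (sum 67, leaving 3 seats).
Remainders in descending order: P3 0.9429, P7 0.8299, P6 0.6114, P4 0.3611, P1 0.1315, P5 0.0772, P2 0.0461.
Largest remainders: P3, P7, P6 receive the extra seats.
P6 receives 10.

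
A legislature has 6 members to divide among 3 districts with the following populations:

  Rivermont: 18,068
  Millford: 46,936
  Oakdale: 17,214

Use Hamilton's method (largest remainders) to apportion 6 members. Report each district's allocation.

The standard divisor is 82218/6 = 13703.
Standard quotas: Rivermont 1.3185, Millford 3.4252, Oakdale 1.2562.
Lower quotas: Rivermont 1, Millford 3, Oakdale 1 (sum 5, leaving 1 seat).
Remainders in descending order: Millford 0.4252, Rivermont 0.3185, Oakdale 0.2562.
The surplus seat goes to Millford.

Rivermont 1, Millford 4, Oakdale 1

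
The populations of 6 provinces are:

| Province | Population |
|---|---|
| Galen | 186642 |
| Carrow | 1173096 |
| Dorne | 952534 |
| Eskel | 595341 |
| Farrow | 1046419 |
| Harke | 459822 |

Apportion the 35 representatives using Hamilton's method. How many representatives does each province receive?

Total 4413854; standard divisor 4413854/35 ≈ 126110.114.
Standard quotas: Galen 1.4800, Carrow 9.3022, Dorne 7.5532, Eskel 4.7208, Farrow 8.2977, Harke 3.6462.
Lower quotas: Galen 1, Carrow 9, Dorne 7, Eskel 4, Farrow 8, Harke 3 (sum 32, leaving 3 seats).
Remainders in descending order: Eskel 0.7208, Harke 0.6462, Dorne 0.5532, Galen 0.4800, Carrow 0.3022, Farrow 0.2977.
Largest remainders: Eskel, Harke, Dorne receive the extra seats.

Galen: 1, Carrow: 9, Dorne: 8, Eskel: 5, Farrow: 8, Harke: 4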